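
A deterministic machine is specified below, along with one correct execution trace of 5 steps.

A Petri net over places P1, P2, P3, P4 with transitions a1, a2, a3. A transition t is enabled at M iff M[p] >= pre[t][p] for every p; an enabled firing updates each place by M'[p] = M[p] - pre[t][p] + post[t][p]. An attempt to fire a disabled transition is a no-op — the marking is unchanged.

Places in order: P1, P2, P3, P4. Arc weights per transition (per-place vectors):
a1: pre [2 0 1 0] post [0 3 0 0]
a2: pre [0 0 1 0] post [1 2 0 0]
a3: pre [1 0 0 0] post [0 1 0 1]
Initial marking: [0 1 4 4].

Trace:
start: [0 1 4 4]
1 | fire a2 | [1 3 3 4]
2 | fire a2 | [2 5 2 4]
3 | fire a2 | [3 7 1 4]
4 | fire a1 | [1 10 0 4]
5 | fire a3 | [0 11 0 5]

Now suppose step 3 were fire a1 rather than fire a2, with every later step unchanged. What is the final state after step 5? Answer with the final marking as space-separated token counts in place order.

0 8 1 4

(re-executing from step 3 with the substitution; state before step 3: [2 5 2 4])
3 | fire a1 | [0 8 1 4]
4 | fire a1 | [0 8 1 4]
5 | fire a3 | [0 8 1 4]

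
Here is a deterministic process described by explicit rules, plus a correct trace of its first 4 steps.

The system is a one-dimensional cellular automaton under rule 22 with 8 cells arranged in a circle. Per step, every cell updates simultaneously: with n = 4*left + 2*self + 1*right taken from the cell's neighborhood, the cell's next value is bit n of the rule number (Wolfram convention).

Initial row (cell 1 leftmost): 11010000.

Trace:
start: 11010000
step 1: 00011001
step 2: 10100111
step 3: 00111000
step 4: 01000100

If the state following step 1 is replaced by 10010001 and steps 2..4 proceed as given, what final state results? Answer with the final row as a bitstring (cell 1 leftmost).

01000100

state after step 1 := 10010001
step 2: 01111010
step 3: 10000011
step 4: 01000100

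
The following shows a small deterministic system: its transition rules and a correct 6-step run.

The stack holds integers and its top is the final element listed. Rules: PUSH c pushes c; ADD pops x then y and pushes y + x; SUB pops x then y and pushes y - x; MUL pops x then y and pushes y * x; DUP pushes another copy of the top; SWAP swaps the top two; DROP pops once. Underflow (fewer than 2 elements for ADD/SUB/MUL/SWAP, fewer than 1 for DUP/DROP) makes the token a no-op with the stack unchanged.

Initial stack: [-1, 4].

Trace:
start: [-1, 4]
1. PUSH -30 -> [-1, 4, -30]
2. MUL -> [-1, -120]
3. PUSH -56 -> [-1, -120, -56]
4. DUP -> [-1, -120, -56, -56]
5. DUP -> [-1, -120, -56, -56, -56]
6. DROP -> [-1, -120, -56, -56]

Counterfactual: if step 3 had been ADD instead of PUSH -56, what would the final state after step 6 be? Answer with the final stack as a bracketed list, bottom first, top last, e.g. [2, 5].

[-121, -121]

(re-executing from step 3 with the substitution; state before step 3: [-1, -120])
3. ADD -> [-121]
4. DUP -> [-121, -121]
5. DUP -> [-121, -121, -121]
6. DROP -> [-121, -121]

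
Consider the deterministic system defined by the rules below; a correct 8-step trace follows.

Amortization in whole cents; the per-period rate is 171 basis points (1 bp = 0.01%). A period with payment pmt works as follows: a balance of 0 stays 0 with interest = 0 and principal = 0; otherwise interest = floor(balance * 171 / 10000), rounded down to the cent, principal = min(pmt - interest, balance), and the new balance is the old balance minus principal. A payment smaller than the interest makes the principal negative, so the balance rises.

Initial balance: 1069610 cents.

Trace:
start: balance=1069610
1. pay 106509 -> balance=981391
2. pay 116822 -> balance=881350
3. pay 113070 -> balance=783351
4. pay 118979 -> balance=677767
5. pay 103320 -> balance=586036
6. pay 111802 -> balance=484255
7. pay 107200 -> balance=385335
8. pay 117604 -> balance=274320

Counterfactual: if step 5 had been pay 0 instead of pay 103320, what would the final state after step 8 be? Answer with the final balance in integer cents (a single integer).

(re-executing from step 5 with the substitution; state before step 5: balance=677767)
5. pay 0 -> balance=689356
6. pay 111802 -> balance=589341
7. pay 107200 -> balance=492218
8. pay 117604 -> balance=383030

383030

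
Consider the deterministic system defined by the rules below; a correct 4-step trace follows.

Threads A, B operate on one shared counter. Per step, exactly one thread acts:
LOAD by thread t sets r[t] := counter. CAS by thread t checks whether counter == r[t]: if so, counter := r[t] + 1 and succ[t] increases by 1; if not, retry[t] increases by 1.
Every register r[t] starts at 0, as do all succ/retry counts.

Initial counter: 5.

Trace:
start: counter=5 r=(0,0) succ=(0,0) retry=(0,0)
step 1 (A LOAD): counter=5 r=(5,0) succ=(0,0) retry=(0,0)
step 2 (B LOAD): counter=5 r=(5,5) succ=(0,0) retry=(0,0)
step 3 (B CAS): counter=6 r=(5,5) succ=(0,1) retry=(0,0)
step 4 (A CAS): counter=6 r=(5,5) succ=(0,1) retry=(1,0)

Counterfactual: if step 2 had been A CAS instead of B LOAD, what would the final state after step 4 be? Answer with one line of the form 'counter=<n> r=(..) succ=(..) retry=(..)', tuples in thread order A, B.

(re-executing from step 2 with the substitution; state before step 2: counter=5 r=(5,0) succ=(0,0) retry=(0,0))
step 2 (A CAS): counter=6 r=(5,0) succ=(1,0) retry=(0,0)
step 3 (B CAS): counter=6 r=(5,0) succ=(1,0) retry=(0,1)
step 4 (A CAS): counter=6 r=(5,0) succ=(1,0) retry=(1,1)

counter=6 r=(5,0) succ=(1,0) retry=(1,1)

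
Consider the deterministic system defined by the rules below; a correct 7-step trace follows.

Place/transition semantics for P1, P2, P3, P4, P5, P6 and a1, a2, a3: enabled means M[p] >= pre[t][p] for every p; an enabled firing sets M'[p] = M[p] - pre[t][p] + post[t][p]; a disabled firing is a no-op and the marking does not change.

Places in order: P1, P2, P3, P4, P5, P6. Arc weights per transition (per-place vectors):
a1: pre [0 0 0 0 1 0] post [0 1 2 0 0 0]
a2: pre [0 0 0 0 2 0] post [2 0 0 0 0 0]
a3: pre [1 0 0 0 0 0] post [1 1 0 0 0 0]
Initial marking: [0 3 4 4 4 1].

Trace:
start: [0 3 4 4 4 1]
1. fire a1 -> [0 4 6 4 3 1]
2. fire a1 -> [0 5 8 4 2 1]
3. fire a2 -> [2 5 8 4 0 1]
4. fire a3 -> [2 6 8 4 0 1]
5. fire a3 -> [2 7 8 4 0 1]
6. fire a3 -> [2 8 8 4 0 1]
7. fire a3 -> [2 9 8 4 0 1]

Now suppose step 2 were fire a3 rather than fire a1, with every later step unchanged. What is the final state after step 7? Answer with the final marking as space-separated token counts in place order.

2 8 6 4 1 1

(re-executing from step 2 with the substitution; state before step 2: [0 4 6 4 3 1])
2. fire a3 -> [0 4 6 4 3 1]
3. fire a2 -> [2 4 6 4 1 1]
4. fire a3 -> [2 5 6 4 1 1]
5. fire a3 -> [2 6 6 4 1 1]
6. fire a3 -> [2 7 6 4 1 1]
7. fire a3 -> [2 8 6 4 1 1]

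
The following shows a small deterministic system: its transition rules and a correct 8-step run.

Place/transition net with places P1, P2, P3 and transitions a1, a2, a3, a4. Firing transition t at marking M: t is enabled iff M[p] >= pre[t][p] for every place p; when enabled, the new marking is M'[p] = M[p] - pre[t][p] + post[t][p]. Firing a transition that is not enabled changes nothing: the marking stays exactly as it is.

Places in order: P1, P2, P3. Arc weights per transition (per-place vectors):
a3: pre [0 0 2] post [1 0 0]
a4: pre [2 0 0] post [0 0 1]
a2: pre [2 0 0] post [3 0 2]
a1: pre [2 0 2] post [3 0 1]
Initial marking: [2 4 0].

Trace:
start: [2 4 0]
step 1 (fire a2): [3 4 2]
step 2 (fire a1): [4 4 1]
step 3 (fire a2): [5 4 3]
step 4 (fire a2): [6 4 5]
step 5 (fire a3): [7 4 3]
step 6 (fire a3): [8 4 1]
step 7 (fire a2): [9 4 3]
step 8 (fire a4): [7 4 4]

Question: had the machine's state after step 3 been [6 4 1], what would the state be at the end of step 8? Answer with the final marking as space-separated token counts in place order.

7 4 4

state after step 3 := [6 4 1]
step 4 (fire a2): [7 4 3]
step 5 (fire a3): [8 4 1]
step 6 (fire a3): [8 4 1]
step 7 (fire a2): [9 4 3]
step 8 (fire a4): [7 4 4]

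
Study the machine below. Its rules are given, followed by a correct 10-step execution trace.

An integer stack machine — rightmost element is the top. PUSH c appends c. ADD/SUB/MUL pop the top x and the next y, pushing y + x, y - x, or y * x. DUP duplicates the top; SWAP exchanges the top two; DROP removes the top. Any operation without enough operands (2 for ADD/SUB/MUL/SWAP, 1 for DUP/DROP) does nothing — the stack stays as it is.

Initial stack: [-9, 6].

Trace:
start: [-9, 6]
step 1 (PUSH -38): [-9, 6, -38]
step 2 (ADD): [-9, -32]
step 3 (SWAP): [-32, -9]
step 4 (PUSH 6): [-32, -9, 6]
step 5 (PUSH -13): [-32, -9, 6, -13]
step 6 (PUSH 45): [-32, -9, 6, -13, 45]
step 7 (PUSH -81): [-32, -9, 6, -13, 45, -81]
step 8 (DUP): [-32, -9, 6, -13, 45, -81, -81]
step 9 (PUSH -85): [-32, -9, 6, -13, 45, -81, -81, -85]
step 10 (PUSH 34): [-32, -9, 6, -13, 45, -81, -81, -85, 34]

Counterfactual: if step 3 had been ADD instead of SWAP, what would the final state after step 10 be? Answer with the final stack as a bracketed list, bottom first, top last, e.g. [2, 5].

[-41, 6, -13, 45, -81, -81, -85, 34]

(re-executing from step 3 with the substitution; state before step 3: [-9, -32])
step 3 (ADD): [-41]
step 4 (PUSH 6): [-41, 6]
step 5 (PUSH -13): [-41, 6, -13]
step 6 (PUSH 45): [-41, 6, -13, 45]
step 7 (PUSH -81): [-41, 6, -13, 45, -81]
step 8 (DUP): [-41, 6, -13, 45, -81, -81]
step 9 (PUSH -85): [-41, 6, -13, 45, -81, -81, -85]
step 10 (PUSH 34): [-41, 6, -13, 45, -81, -81, -85, 34]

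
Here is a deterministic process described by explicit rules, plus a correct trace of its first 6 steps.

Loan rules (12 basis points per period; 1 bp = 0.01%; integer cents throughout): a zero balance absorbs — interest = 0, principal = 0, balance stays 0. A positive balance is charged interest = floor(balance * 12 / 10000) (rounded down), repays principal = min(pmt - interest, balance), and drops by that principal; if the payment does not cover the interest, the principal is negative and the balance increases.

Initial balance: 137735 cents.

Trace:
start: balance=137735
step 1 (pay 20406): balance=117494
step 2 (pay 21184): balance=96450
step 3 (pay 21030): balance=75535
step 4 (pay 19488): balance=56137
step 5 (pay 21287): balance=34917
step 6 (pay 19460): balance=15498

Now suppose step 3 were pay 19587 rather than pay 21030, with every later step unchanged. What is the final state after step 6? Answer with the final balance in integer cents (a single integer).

(re-executing from step 3 with the substitution; state before step 3: balance=96450)
step 3 (pay 19587): balance=76978
step 4 (pay 19488): balance=57582
step 5 (pay 21287): balance=36364
step 6 (pay 19460): balance=16947

16947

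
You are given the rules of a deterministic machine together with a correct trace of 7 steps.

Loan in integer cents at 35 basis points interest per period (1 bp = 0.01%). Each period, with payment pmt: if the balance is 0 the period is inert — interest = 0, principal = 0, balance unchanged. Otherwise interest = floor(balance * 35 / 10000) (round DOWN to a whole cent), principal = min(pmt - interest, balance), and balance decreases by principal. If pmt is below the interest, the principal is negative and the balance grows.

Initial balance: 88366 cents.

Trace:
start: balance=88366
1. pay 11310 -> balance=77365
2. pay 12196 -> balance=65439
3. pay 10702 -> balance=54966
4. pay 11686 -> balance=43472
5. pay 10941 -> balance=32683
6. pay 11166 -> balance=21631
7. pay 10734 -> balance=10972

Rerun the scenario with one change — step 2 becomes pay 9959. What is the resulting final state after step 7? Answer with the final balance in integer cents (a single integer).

13248

(re-executing from step 2 with the substitution; state before step 2: balance=77365)
2. pay 9959 -> balance=67676
3. pay 10702 -> balance=57210
4. pay 11686 -> balance=45724
5. pay 10941 -> balance=34943
6. pay 11166 -> balance=23899
7. pay 10734 -> balance=13248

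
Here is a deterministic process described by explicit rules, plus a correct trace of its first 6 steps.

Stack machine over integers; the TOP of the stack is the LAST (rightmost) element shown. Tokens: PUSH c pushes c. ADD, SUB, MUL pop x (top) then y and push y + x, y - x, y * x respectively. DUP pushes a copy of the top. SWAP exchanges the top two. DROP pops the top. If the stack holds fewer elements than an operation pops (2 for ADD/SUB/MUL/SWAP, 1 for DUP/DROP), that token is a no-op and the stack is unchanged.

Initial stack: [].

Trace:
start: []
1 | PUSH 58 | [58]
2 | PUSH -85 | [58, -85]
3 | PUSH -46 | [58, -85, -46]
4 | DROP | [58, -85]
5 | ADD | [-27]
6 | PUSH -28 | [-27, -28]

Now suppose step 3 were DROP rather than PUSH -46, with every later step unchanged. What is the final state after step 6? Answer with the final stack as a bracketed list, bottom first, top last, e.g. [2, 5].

[-28]

(re-executing from step 3 with the substitution; state before step 3: [58, -85])
3 | DROP | [58]
4 | DROP | []
5 | ADD | []
6 | PUSH -28 | [-28]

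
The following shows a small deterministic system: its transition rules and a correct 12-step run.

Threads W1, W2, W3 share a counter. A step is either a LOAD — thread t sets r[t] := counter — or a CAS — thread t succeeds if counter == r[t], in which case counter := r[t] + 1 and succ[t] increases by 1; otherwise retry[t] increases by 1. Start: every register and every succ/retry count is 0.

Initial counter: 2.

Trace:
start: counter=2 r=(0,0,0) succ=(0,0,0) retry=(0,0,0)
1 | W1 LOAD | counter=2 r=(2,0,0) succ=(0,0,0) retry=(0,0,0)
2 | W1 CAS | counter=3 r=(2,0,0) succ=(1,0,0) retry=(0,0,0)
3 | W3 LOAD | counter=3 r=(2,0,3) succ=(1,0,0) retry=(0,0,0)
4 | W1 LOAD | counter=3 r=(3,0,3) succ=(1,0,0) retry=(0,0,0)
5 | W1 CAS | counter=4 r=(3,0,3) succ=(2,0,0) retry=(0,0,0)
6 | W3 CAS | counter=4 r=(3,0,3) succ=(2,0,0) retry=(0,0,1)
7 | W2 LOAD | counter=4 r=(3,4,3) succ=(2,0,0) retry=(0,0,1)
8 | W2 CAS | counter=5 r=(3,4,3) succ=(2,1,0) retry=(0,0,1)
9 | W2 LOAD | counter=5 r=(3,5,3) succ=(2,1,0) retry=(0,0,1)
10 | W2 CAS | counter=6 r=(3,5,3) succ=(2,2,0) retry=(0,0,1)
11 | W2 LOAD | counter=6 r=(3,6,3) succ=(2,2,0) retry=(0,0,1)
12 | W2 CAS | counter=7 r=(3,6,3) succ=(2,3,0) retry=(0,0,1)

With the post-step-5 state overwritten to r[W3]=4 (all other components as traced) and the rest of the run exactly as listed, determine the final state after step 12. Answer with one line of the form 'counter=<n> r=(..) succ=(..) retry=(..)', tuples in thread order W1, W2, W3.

counter=8 r=(3,7,4) succ=(2,3,1) retry=(0,0,0)

state after step 5 := counter=4 r=(3,0,4) succ=(2,0,0) retry=(0,0,0)
6 | W3 CAS | counter=5 r=(3,0,4) succ=(2,0,1) retry=(0,0,0)
7 | W2 LOAD | counter=5 r=(3,5,4) succ=(2,0,1) retry=(0,0,0)
8 | W2 CAS | counter=6 r=(3,5,4) succ=(2,1,1) retry=(0,0,0)
9 | W2 LOAD | counter=6 r=(3,6,4) succ=(2,1,1) retry=(0,0,0)
10 | W2 CAS | counter=7 r=(3,6,4) succ=(2,2,1) retry=(0,0,0)
11 | W2 LOAD | counter=7 r=(3,7,4) succ=(2,2,1) retry=(0,0,0)
12 | W2 CAS | counter=8 r=(3,7,4) succ=(2,3,1) retry=(0,0,0)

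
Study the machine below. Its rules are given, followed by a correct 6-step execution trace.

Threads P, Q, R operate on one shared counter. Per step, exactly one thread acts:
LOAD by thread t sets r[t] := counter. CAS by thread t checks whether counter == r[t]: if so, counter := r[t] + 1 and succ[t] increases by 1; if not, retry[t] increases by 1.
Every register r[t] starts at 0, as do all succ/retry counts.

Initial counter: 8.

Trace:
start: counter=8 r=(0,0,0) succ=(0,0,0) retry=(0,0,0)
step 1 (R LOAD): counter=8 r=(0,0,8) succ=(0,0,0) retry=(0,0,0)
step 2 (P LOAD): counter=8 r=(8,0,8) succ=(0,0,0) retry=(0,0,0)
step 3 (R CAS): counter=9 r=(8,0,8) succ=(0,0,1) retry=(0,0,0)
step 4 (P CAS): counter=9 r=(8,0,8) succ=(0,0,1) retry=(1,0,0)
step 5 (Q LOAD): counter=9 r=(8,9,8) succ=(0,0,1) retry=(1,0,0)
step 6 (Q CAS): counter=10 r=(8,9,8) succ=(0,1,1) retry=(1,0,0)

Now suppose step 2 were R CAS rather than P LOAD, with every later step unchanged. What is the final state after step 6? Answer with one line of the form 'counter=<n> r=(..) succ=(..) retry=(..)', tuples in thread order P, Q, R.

counter=10 r=(0,9,8) succ=(0,1,1) retry=(1,0,1)

(re-executing from step 2 with the substitution; state before step 2: counter=8 r=(0,0,8) succ=(0,0,0) retry=(0,0,0))
step 2 (R CAS): counter=9 r=(0,0,8) succ=(0,0,1) retry=(0,0,0)
step 3 (R CAS): counter=9 r=(0,0,8) succ=(0,0,1) retry=(0,0,1)
step 4 (P CAS): counter=9 r=(0,0,8) succ=(0,0,1) retry=(1,0,1)
step 5 (Q LOAD): counter=9 r=(0,9,8) succ=(0,0,1) retry=(1,0,1)
step 6 (Q CAS): counter=10 r=(0,9,8) succ=(0,1,1) retry=(1,0,1)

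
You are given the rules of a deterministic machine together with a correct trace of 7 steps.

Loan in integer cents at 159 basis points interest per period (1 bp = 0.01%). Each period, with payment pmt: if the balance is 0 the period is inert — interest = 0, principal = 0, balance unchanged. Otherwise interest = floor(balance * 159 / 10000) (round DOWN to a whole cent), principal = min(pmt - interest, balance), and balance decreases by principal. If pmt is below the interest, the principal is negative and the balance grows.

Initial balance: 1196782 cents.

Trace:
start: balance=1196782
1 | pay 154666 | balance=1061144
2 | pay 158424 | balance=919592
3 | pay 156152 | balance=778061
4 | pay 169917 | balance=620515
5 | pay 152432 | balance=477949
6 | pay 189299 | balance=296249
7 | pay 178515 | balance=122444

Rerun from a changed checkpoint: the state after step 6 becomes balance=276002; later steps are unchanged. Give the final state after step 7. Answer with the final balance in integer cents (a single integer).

state after step 6 := balance=276002
7 | pay 178515 | balance=101875

101875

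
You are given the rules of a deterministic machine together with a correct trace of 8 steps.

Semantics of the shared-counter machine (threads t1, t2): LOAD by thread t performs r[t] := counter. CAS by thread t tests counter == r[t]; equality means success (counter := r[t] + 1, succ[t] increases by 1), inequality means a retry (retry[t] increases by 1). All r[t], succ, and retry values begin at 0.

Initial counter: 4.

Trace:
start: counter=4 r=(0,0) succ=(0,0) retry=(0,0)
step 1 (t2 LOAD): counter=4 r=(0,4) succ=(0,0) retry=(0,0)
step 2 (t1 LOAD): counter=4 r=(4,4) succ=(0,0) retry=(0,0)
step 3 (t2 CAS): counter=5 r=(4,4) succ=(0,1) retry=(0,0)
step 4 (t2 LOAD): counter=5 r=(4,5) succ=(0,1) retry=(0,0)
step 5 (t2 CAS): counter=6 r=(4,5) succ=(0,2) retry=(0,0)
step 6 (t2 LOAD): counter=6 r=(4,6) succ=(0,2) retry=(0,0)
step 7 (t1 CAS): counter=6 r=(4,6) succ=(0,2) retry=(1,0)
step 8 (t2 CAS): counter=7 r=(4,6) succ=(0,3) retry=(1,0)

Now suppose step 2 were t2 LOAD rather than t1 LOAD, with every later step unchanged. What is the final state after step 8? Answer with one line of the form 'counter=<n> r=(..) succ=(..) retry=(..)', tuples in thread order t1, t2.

(re-executing from step 2 with the substitution; state before step 2: counter=4 r=(0,4) succ=(0,0) retry=(0,0))
step 2 (t2 LOAD): counter=4 r=(0,4) succ=(0,0) retry=(0,0)
step 3 (t2 CAS): counter=5 r=(0,4) succ=(0,1) retry=(0,0)
step 4 (t2 LOAD): counter=5 r=(0,5) succ=(0,1) retry=(0,0)
step 5 (t2 CAS): counter=6 r=(0,5) succ=(0,2) retry=(0,0)
step 6 (t2 LOAD): counter=6 r=(0,6) succ=(0,2) retry=(0,0)
step 7 (t1 CAS): counter=6 r=(0,6) succ=(0,2) retry=(1,0)
step 8 (t2 CAS): counter=7 r=(0,6) succ=(0,3) retry=(1,0)

counter=7 r=(0,6) succ=(0,3) retry=(1,0)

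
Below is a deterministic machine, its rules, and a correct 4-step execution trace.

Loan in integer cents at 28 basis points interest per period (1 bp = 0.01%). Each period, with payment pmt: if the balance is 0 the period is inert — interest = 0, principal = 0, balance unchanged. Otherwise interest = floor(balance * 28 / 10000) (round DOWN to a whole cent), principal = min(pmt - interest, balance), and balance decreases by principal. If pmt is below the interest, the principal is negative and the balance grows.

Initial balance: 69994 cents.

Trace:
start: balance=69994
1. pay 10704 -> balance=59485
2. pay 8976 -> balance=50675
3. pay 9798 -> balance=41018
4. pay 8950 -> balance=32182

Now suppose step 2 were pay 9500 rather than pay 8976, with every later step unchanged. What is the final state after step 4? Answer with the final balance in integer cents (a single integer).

(re-executing from step 2 with the substitution; state before step 2: balance=59485)
2. pay 9500 -> balance=50151
3. pay 9798 -> balance=40493
4. pay 8950 -> balance=31656

31656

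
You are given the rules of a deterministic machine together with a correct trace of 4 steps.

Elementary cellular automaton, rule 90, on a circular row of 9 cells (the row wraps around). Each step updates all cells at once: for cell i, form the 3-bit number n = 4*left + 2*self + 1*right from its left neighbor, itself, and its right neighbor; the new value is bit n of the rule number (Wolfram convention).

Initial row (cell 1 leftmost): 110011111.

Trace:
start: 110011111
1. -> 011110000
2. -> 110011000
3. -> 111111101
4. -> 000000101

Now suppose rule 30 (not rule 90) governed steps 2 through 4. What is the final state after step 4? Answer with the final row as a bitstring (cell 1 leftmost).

001010001

(re-executing steps 2..4 under rule 30; state before step 2: 011110000)
2. -> 110001000
3. -> 101011101
4. -> 001010001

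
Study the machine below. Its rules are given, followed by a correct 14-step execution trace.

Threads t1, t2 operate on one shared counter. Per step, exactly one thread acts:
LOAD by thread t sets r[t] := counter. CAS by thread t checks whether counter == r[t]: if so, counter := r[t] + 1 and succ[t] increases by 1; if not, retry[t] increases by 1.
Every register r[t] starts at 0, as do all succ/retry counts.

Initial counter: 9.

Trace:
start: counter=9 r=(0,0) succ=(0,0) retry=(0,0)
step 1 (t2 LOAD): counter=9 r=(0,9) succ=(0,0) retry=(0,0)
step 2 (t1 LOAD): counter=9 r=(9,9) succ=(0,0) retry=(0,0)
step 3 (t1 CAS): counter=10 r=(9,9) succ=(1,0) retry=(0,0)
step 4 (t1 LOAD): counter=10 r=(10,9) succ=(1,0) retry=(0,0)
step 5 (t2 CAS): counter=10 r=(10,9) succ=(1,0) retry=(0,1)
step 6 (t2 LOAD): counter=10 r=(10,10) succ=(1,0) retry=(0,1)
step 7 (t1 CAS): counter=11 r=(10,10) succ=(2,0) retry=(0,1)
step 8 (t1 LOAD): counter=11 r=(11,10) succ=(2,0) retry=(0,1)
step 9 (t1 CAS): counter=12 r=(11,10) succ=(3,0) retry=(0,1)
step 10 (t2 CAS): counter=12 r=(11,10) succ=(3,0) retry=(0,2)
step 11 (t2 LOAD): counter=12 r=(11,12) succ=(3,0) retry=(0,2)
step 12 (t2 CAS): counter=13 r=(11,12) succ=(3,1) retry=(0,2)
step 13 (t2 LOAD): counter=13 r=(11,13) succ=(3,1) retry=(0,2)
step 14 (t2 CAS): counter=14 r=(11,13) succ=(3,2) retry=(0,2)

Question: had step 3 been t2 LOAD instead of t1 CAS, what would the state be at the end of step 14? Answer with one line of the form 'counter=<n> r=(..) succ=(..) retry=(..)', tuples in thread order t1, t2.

(re-executing from step 3 with the substitution; state before step 3: counter=9 r=(9,9) succ=(0,0) retry=(0,0))
step 3 (t2 LOAD): counter=9 r=(9,9) succ=(0,0) retry=(0,0)
step 4 (t1 LOAD): counter=9 r=(9,9) succ=(0,0) retry=(0,0)
step 5 (t2 CAS): counter=10 r=(9,9) succ=(0,1) retry=(0,0)
step 6 (t2 LOAD): counter=10 r=(9,10) succ=(0,1) retry=(0,0)
step 7 (t1 CAS): counter=10 r=(9,10) succ=(0,1) retry=(1,0)
step 8 (t1 LOAD): counter=10 r=(10,10) succ=(0,1) retry=(1,0)
step 9 (t1 CAS): counter=11 r=(10,10) succ=(1,1) retry=(1,0)
step 10 (t2 CAS): counter=11 r=(10,10) succ=(1,1) retry=(1,1)
step 11 (t2 LOAD): counter=11 r=(10,11) succ=(1,1) retry=(1,1)
step 12 (t2 CAS): counter=12 r=(10,11) succ=(1,2) retry=(1,1)
step 13 (t2 LOAD): counter=12 r=(10,12) succ=(1,2) retry=(1,1)
step 14 (t2 CAS): counter=13 r=(10,12) succ=(1,3) retry=(1,1)

counter=13 r=(10,12) succ=(1,3) retry=(1,1)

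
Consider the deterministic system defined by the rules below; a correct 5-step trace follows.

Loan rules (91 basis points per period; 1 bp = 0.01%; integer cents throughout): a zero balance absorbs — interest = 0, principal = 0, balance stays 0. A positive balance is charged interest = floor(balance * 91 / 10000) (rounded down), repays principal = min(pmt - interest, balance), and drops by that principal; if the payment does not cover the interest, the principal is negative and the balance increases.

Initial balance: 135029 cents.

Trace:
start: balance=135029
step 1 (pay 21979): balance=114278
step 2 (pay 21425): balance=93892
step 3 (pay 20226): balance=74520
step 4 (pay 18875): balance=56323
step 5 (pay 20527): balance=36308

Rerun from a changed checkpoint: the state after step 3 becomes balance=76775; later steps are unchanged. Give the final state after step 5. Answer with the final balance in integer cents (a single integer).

state after step 3 := balance=76775
step 4 (pay 18875): balance=58598
step 5 (pay 20527): balance=38604

38604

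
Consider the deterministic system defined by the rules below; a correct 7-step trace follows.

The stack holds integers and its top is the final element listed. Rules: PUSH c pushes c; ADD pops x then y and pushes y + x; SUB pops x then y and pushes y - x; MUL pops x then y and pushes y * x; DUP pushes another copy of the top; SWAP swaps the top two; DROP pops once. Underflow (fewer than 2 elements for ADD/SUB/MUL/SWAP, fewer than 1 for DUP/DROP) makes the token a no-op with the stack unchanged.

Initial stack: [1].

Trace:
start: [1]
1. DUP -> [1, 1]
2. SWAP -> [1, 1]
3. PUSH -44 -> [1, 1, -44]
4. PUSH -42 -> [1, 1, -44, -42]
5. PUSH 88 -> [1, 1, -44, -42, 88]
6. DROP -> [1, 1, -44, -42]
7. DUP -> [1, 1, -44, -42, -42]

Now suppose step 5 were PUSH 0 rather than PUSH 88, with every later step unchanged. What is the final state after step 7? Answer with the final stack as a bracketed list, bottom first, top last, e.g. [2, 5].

(re-executing from step 5 with the substitution; state before step 5: [1, 1, -44, -42])
5. PUSH 0 -> [1, 1, -44, -42, 0]
6. DROP -> [1, 1, -44, -42]
7. DUP -> [1, 1, -44, -42, -42]

[1, 1, -44, -42, -42]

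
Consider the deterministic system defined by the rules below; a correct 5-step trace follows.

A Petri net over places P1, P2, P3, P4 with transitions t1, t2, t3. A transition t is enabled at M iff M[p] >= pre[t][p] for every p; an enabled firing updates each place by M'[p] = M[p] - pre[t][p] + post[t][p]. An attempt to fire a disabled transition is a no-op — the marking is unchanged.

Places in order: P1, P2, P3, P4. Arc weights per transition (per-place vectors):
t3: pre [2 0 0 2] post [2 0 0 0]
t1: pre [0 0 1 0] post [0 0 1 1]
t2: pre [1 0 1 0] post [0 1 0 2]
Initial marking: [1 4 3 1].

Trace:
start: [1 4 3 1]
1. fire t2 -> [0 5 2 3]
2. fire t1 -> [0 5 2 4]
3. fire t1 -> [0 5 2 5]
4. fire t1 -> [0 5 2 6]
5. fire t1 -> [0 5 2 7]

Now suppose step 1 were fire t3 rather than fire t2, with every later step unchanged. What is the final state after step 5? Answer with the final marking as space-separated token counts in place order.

(re-executing from step 1 with the substitution; state before step 1: [1 4 3 1])
1. fire t3 -> [1 4 3 1]
2. fire t1 -> [1 4 3 2]
3. fire t1 -> [1 4 3 3]
4. fire t1 -> [1 4 3 4]
5. fire t1 -> [1 4 3 5]

1 4 3 5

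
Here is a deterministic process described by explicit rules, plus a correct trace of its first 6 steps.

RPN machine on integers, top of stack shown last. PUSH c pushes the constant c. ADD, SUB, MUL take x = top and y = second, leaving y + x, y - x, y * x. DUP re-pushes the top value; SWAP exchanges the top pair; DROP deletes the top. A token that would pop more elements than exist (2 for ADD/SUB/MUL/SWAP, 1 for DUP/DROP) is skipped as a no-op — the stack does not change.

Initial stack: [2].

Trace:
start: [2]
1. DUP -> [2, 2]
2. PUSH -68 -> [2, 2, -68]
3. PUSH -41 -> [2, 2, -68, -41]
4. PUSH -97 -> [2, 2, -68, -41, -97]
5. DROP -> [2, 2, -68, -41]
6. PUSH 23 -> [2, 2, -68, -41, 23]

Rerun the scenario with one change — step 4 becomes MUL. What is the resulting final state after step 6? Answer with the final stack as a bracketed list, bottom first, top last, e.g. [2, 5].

[2, 2, 23]

(re-executing from step 4 with the substitution; state before step 4: [2, 2, -68, -41])
4. MUL -> [2, 2, 2788]
5. DROP -> [2, 2]
6. PUSH 23 -> [2, 2, 23]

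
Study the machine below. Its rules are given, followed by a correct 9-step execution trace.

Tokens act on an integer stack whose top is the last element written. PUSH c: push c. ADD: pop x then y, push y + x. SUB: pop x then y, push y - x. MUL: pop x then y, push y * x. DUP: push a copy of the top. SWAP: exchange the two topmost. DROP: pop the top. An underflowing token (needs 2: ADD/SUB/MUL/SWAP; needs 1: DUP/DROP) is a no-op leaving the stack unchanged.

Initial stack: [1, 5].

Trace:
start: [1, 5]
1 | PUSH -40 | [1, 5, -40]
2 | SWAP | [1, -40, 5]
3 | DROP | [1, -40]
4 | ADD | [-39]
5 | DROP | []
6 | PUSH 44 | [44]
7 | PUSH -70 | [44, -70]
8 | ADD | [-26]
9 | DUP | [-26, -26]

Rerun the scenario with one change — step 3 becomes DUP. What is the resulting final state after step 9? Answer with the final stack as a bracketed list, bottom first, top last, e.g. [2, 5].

(re-executing from step 3 with the substitution; state before step 3: [1, -40, 5])
3 | DUP | [1, -40, 5, 5]
4 | ADD | [1, -40, 10]
5 | DROP | [1, -40]
6 | PUSH 44 | [1, -40, 44]
7 | PUSH -70 | [1, -40, 44, -70]
8 | ADD | [1, -40, -26]
9 | DUP | [1, -40, -26, -26]

[1, -40, -26, -26]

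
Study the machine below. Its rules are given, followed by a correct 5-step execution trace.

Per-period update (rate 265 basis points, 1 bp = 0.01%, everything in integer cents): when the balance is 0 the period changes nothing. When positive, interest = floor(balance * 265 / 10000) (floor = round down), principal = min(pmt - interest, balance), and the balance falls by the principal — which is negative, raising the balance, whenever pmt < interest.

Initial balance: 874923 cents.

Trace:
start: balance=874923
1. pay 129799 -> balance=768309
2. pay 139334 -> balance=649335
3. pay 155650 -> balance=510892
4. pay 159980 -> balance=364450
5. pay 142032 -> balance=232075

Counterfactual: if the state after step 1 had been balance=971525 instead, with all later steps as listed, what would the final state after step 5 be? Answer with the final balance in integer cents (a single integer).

state after step 1 := balance=971525
2. pay 139334 -> balance=857936
3. pay 155650 -> balance=725021
4. pay 159980 -> balance=584254
5. pay 142032 -> balance=457704

457704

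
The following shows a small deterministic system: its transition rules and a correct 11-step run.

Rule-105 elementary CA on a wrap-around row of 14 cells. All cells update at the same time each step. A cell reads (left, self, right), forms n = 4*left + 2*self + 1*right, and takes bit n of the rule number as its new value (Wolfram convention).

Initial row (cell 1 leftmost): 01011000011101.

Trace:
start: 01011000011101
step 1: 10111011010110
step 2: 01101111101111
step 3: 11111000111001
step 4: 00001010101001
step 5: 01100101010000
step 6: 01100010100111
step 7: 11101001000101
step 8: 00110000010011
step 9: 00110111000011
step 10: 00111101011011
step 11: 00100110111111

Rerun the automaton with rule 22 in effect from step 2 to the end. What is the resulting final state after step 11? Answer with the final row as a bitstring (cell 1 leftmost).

10000000011111

(re-executing steps 2..11 under rule 22; state before step 2: 10111011010110)
step 2: 10000000010000
step 3: 11000000111001
step 4: 00100001000110
step 5: 01110011101001
step 6: 00001100001111
step 7: 10010010010000
step 8: 11111111111001
step 9: 00000000000110
step 10: 00000000001001
step 11: 10000000011111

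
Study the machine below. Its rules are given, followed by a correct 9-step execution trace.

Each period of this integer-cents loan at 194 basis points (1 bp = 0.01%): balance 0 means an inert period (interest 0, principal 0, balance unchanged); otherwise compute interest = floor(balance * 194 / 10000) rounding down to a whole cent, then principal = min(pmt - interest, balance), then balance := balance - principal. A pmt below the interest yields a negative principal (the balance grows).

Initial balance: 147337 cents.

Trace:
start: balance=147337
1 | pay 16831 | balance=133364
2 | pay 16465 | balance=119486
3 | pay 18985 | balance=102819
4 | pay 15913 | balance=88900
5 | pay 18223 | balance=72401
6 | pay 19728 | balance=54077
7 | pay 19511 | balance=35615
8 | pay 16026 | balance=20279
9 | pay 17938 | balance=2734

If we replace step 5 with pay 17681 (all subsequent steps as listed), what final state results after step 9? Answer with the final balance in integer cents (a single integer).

3319

(re-executing from step 5 with the substitution; state before step 5: balance=88900)
5 | pay 17681 | balance=72943
6 | pay 19728 | balance=54630
7 | pay 19511 | balance=36178
8 | pay 16026 | balance=20853
9 | pay 17938 | balance=3319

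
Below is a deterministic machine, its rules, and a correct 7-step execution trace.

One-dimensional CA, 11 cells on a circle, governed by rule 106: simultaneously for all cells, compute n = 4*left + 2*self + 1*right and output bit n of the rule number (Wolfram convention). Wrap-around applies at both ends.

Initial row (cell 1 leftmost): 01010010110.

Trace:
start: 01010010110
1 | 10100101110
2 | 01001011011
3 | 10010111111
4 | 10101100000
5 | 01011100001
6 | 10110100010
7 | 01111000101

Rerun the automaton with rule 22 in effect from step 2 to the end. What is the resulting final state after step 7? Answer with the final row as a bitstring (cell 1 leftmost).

00010011110

(re-executing steps 2..7 under rule 22; state before step 2: 10100101110)
2 | 10111100000
3 | 10000010001
4 | 01000111010
5 | 11101000011
6 | 00001100100
7 | 00010011110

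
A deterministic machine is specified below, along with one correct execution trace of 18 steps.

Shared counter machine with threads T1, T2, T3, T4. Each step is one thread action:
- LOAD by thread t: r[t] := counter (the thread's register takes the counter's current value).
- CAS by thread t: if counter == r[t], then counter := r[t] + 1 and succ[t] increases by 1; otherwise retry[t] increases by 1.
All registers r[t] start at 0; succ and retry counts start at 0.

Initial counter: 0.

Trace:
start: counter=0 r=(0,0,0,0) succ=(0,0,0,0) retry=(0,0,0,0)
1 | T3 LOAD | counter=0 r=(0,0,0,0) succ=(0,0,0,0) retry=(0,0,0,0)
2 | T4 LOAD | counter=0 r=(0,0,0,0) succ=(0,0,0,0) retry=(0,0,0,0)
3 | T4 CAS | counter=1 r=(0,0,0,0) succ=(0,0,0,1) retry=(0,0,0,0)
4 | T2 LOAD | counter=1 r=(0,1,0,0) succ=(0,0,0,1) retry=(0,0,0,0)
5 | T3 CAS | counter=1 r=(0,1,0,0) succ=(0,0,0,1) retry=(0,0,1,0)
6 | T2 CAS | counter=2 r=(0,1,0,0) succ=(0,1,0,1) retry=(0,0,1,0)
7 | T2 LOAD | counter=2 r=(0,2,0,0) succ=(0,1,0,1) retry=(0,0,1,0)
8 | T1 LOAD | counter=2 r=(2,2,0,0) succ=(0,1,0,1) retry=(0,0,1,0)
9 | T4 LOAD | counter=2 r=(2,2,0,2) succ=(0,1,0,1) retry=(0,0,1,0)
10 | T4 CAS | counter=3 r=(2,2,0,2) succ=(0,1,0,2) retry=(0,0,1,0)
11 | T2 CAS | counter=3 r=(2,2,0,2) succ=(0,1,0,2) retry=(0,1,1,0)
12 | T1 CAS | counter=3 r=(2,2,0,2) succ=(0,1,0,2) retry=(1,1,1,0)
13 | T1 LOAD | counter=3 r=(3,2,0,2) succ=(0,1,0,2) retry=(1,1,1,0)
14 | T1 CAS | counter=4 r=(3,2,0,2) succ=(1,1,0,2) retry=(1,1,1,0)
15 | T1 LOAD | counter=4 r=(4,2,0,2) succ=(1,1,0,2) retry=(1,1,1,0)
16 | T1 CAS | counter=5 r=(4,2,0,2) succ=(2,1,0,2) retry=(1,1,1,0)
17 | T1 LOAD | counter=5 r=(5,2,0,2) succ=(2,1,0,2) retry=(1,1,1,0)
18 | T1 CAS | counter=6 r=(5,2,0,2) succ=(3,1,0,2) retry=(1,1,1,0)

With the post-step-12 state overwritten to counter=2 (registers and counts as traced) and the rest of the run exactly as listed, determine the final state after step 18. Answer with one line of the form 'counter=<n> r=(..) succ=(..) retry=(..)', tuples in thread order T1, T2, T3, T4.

state after step 12 := counter=2 r=(2,2,0,2) succ=(0,1,0,2) retry=(1,1,1,0)
13 | T1 LOAD | counter=2 r=(2,2,0,2) succ=(0,1,0,2) retry=(1,1,1,0)
14 | T1 CAS | counter=3 r=(2,2,0,2) succ=(1,1,0,2) retry=(1,1,1,0)
15 | T1 LOAD | counter=3 r=(3,2,0,2) succ=(1,1,0,2) retry=(1,1,1,0)
16 | T1 CAS | counter=4 r=(3,2,0,2) succ=(2,1,0,2) retry=(1,1,1,0)
17 | T1 LOAD | counter=4 r=(4,2,0,2) succ=(2,1,0,2) retry=(1,1,1,0)
18 | T1 CAS | counter=5 r=(4,2,0,2) succ=(3,1,0,2) retry=(1,1,1,0)

counter=5 r=(4,2,0,2) succ=(3,1,0,2) retry=(1,1,1,0)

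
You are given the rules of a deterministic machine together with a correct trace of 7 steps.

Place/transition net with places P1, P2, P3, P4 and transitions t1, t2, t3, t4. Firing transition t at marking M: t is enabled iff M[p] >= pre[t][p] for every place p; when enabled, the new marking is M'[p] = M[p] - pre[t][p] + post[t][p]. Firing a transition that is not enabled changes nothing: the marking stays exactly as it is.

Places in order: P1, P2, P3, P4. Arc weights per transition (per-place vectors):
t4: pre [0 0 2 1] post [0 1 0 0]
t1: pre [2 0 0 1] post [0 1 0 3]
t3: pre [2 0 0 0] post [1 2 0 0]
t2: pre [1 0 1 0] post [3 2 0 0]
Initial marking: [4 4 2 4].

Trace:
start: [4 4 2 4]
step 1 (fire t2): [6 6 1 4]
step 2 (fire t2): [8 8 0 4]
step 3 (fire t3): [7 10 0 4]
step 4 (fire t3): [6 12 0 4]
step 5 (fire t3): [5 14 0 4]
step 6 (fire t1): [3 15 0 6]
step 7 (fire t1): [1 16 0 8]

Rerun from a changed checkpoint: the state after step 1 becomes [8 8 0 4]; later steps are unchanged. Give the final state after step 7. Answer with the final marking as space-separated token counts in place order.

state after step 1 := [8 8 0 4]
step 2 (fire t2): [8 8 0 4]
step 3 (fire t3): [7 10 0 4]
step 4 (fire t3): [6 12 0 4]
step 5 (fire t3): [5 14 0 4]
step 6 (fire t1): [3 15 0 6]
step 7 (fire t1): [1 16 0 8]

1 16 0 8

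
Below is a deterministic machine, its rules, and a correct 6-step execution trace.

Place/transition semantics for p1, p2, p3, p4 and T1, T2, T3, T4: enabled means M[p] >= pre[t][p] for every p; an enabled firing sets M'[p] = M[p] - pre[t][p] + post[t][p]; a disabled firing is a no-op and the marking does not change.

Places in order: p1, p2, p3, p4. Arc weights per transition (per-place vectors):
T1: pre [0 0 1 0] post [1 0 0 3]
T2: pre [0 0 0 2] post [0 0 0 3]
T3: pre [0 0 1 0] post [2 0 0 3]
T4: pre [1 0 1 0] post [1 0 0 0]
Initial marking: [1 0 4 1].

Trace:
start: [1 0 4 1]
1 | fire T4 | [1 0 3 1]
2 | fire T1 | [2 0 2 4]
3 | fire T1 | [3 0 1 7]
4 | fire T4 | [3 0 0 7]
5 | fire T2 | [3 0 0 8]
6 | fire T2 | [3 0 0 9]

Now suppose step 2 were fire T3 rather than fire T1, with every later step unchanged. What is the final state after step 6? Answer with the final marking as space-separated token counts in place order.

(re-executing from step 2 with the substitution; state before step 2: [1 0 3 1])
2 | fire T3 | [3 0 2 4]
3 | fire T1 | [4 0 1 7]
4 | fire T4 | [4 0 0 7]
5 | fire T2 | [4 0 0 8]
6 | fire T2 | [4 0 0 9]

4 0 0 9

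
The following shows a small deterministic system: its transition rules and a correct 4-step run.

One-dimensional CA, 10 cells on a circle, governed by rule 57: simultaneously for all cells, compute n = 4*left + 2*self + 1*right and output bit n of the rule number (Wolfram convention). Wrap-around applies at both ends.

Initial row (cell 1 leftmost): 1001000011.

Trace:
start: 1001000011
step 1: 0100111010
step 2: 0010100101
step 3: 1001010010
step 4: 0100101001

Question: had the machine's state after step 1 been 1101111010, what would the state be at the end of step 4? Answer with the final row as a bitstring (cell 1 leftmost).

1101101010

state after step 1 := 1101111010
step 2: 1011000101
step 3: 0110110011
step 4: 1101101010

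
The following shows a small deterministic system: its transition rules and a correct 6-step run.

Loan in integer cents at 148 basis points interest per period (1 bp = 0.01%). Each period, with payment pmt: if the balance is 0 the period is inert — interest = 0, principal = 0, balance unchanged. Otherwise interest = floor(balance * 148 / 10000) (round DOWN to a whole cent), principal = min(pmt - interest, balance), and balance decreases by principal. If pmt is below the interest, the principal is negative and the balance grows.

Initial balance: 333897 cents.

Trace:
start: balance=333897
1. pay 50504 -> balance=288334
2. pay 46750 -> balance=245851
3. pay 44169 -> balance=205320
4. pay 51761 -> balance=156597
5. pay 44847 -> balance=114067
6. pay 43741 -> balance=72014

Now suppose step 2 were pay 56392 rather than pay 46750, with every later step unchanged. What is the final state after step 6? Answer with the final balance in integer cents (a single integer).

(re-executing from step 2 with the substitution; state before step 2: balance=288334)
2. pay 56392 -> balance=236209
3. pay 44169 -> balance=195535
4. pay 51761 -> balance=146667
5. pay 44847 -> balance=103990
6. pay 43741 -> balance=61788

61788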